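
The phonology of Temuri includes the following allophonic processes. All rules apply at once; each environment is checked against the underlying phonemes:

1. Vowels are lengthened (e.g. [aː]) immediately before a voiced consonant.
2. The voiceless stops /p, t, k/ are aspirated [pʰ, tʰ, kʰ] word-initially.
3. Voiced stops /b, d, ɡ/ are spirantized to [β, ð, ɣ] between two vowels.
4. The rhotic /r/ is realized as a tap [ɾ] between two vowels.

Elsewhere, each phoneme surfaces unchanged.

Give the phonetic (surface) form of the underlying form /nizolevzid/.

[niːzoːleːvziːd]

/n/ (word-initial) is unaffected → [n].
Rule 1 applies to /i/ (between /n/ and /z/: before a voiced consonant) → [iː].
/z/ — not in any rule's target class → [z].
/o/ (between /z/ and /l/): before a voiced consonant, so rule 1 applies → [oː].
/l/ (between /o/ and /e/) is unaffected → [l].
/e/ (between /l/ and /v/): before a voiced consonant, so rule 1 applies → [eː].
/v/ stays [v].
/z/ — not in any rule's target class → [z].
/i/ meets the environment for rule 1 (before a voiced consonant) → [iː].
/d/ (word-final): rule 3 targets it, but not between two vowels → unchanged [d].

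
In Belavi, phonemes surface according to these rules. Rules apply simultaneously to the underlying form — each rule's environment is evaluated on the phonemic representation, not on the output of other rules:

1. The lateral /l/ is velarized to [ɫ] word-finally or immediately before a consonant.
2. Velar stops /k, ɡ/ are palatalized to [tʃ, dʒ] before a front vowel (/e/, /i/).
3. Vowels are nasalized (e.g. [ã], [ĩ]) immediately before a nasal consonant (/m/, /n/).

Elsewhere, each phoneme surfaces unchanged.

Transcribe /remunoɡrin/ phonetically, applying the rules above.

[rẽmũnoɡrĩn]

/r/ (word-initial): no rule targets it → [r].
/e/ — between /r/ and /m/, before a nasal consonant — surfaces as [ẽ] (rule 3).
/m/ — not in any rule's target class → [m].
Rule 3 applies to /u/ (between /m/ and /n/: before a nasal consonant) → [ũ].
/n/ (between /u/ and /o/): no rule targets it → [n].
/o/ (between /n/ and /ɡ/) fails the environment for rule 3, so it stays [o].
/ɡ/ (between /o/ and /r/) fails the environment for rule 2, so it stays [ɡ].
/r/ (between /ɡ/ and /i/) is unaffected → [r].
Rule 3 applies to /i/ (between /r/ and /n/: before a nasal consonant) → [ĩ].
/n/ (word-final): no rule targets it → [n].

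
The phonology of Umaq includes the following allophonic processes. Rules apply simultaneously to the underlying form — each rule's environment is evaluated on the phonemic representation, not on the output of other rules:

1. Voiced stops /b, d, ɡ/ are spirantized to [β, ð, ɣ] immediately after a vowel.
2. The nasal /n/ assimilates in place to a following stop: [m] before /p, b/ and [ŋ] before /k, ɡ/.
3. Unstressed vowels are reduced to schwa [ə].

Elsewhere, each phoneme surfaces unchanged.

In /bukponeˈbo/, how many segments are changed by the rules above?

Segments that undergo a rule: /u/ → [ə] (rule 3); /o/ → [ə] (rule 3); /e/ → [ə] (rule 3); /b/ → [β] (rule 1).
All other segments surface unchanged.

4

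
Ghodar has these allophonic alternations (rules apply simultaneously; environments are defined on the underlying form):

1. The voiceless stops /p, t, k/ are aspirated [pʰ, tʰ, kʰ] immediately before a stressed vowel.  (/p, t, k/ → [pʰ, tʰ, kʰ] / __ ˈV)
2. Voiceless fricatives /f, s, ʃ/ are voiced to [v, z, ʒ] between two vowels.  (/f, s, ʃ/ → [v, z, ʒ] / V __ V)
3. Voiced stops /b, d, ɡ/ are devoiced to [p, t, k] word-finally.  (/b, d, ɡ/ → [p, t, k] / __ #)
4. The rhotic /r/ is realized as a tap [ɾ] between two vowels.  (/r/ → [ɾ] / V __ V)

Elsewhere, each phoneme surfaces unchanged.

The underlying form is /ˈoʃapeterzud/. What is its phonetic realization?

/ʃ/ (between /o/ and /a/) occurs between two vowels → [ʒ] by rule 2.
/p/ (between /a/ and /e/) is in the target of rule 1 but the environment (immediately before a stressed vowel) is not met → [p].
/t/ (between /e/ and /e/) is in the target of rule 1 but the environment (immediately before a stressed vowel) is not met → [t].
/r/ (between /e/ and /z/): rule 4 targets it, but not between two vowels → unchanged [r].
/d/ (word-final): word-finally, so rule 3 applies → [t].

[ˈoʒapeterzut]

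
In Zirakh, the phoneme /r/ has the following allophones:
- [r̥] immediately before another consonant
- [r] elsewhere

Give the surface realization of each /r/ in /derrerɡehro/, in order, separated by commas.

[r̥], [r], [r̥], [r]

Occurrence 1 (position 3): immediately before another consonant → [r̥].
Occurrence 2 (position 4): no conditioning environment matches → elsewhere allophone [r].
Occurrence 3 (position 6): immediately before another consonant → [r̥].
Occurrence 4 (position 10): no conditioning environment matches → elsewhere allophone [r].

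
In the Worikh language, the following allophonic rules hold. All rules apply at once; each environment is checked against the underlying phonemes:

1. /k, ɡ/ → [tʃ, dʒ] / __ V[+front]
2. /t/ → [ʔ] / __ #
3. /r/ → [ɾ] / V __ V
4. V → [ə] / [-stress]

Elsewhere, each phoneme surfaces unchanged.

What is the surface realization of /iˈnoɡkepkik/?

/i/ — word-initial, in an unstressed syllable — surfaces as [ə] (rule 4).
/o/ — between /n/ and /ɡ/; rule 4 does not apply here → [o].
/ɡ/ (between /o/ and /k/) is in the target of rule 1 but the environment (before a front vowel) is not met → [ɡ].
/k/ (between /ɡ/ and /e/) occurs before a front vowel → [tʃ] by rule 1.
/e/ (between /k/ and /p/): in an unstressed syllable, so rule 4 applies → [ə].
Rule 1 applies to /k/ (between /p/ and /i/: before a front vowel) → [tʃ].
/i/ (between /k/ and /k/) occurs in an unstressed syllable → [ə] by rule 4.
/k/ (word-final) fails the environment for rule 1, so it stays [k].

[əˈnoɡtʃəptʃək]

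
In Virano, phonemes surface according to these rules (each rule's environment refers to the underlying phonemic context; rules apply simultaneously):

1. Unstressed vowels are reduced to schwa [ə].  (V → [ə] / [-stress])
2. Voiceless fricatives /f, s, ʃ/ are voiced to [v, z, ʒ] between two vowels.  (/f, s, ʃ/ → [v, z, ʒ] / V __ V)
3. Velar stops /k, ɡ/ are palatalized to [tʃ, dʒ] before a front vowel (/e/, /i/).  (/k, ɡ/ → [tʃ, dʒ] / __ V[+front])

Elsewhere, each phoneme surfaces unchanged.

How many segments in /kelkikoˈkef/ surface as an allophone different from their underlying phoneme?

6

Segments that undergo a rule: /k/ → [tʃ] (rule 3); /e/ → [ə] (rule 1); /k/ → [tʃ] (rule 3); /i/ → [ə] (rule 1); /o/ → [ə] (rule 1); /k/ → [tʃ] (rule 3).
All other segments surface unchanged.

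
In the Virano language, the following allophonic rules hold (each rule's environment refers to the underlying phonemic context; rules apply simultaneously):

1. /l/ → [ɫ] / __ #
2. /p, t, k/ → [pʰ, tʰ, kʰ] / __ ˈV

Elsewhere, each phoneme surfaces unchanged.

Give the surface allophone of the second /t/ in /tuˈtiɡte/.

/t/ meets the environment for rule 2 (immediately before a stressed vowel) → [tʰ].

[tʰ]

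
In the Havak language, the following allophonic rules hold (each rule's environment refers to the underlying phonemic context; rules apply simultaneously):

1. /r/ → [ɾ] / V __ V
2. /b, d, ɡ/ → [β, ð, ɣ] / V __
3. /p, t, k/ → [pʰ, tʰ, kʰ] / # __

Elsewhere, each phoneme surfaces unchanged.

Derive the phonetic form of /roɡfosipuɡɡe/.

/r/ — word-initial; rule 1 does not apply here → [r].
/ɡ/ (between /o/ and /f/) occurs immediately after a vowel → [ɣ] by rule 2.
/p/ (between /i/ and /u/) fails the environment for rule 3, so it stays [p].
/ɡ/ — between /u/ and /ɡ/, immediately after a vowel — surfaces as [ɣ] (rule 2).
/ɡ/ (between /ɡ/ and /e/) fails the environment for rule 2, so it stays [ɡ].

[roɣfosipuɣɡe]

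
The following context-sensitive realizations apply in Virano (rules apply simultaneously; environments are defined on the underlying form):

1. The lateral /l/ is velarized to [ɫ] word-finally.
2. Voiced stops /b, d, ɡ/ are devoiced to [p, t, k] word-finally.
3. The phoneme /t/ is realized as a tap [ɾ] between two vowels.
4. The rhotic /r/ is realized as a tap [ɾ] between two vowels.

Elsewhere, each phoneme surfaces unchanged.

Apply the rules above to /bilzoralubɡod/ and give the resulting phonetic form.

/b/ (word-initial) is in the target of rule 2 but the environment (word-finally) is not met → [b].
/i/ — not in any rule's target class → [i].
/l/ (between /i/ and /z/) fails the environment for rule 1, so it stays [l].
/z/ (between /l/ and /o/): no rule targets it → [z].
/o/ stays [o].
/r/ — between /o/ and /a/, between two vowels — surfaces as [ɾ] (rule 4).
/a/ — not in any rule's target class → [a].
/l/ (between /a/ and /u/): rule 1 targets it, but not word-finally → unchanged [l].
/u/ stays [u].
/b/ (between /u/ and /ɡ/): rule 2 targets it, but not word-finally → unchanged [b].
/ɡ/ — between /b/ and /o/; rule 2 does not apply here → [ɡ].
/o/ (between /ɡ/ and /d/): no rule targets it → [o].
/d/ (word-final) occurs word-finally → [t] by rule 2.

[bilzoɾalubɡot]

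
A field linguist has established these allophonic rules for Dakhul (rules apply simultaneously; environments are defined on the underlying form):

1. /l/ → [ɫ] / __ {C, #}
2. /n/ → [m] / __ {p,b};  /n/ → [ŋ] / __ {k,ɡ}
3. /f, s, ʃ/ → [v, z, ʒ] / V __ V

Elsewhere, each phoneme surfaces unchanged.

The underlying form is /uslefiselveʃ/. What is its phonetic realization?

[uslevizeɫveʃ]

/s/ — between /u/ and /l/; rule 3 does not apply here → [s].
/l/ (between /s/ and /e/) fails the environment for rule 1, so it stays [l].
/f/ (between /e/ and /i/) occurs between two vowels → [v] by rule 3.
/s/ — between /i/ and /e/, between two vowels — surfaces as [z] (rule 3).
/l/ — between /e/ and /v/, word-finally or immediately before a consonant — surfaces as [ɫ] (rule 1).
/ʃ/ — word-final; rule 3 does not apply here → [ʃ].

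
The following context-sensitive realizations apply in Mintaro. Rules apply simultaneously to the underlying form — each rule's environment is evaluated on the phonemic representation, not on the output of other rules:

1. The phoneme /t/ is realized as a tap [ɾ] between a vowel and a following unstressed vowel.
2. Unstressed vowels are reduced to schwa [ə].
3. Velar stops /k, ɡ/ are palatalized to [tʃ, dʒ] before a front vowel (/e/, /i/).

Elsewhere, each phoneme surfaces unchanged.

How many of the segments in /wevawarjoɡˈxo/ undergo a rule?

4

Segments that undergo a rule: /e/ → [ə] (rule 2); /a/ → [ə] (rule 2); /a/ → [ə] (rule 2); /o/ → [ə] (rule 2).
All other segments surface unchanged.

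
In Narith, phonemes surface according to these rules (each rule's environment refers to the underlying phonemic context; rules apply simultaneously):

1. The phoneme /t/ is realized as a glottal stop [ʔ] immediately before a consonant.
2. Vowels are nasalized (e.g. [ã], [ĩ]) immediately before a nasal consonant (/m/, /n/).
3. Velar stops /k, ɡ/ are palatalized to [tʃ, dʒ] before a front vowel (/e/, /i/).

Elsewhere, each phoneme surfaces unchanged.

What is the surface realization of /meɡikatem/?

/m/ (word-initial): no rule targets it → [m].
/e/ — between /m/ and /ɡ/; rule 2 does not apply here → [e].
/ɡ/ — between /e/ and /i/, before a front vowel — surfaces as [dʒ] (rule 3).
/i/ — between /ɡ/ and /k/; rule 2 does not apply here → [i].
/k/ (between /i/ and /a/) fails the environment for rule 3, so it stays [k].
/a/ — between /k/ and /t/; rule 2 does not apply here → [a].
/t/ — between /a/ and /e/; rule 1 does not apply here → [t].
/e/ meets the environment for rule 2 (before a nasal consonant) → [ẽ].
/m/ stays [m].

[medʒikatẽm]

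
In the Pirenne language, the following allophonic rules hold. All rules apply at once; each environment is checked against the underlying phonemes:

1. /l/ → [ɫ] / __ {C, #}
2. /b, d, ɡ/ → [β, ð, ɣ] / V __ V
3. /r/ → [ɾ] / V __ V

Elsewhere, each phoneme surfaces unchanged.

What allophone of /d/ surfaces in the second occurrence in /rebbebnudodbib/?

[d]

/d/ (between /o/ and /b/) fails the environment for rule 2, so it stays [d].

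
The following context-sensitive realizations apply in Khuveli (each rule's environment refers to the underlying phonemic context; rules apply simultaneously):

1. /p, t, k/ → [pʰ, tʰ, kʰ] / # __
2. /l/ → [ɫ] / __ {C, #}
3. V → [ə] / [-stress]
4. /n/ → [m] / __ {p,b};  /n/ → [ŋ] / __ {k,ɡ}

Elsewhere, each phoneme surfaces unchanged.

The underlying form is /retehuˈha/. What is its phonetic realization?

[rətəhəˈha]

/r/ — not in any rule's target class → [r].
/e/ (between /r/ and /t/): in an unstressed syllable, so rule 3 applies → [ə].
/t/ (between /e/ and /e/): rule 1 targets it, but not word-initially → unchanged [t].
/e/ — between /t/ and /h/, in an unstressed syllable — surfaces as [ə] (rule 3).
/h/ (between /e/ and /u/): no rule targets it → [h].
/u/ meets the environment for rule 3 (in an unstressed syllable) → [ə].
/h/ stays [h].
/a/ — word-final; rule 3 does not apply here → [a].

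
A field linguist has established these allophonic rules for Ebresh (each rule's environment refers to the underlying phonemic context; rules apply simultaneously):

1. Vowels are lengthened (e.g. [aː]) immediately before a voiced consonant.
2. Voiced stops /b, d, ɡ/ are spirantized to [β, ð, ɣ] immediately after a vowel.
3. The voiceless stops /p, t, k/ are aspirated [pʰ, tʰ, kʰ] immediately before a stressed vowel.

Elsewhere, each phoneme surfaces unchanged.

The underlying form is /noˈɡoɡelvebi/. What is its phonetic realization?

/n/ (word-initial): no rule targets it → [n].
/o/ — between /n/ and /ɡ/, before a voiced consonant — surfaces as [oː] (rule 1).
/ɡ/ (between /o/ and /o/): immediately after a vowel, so rule 2 applies → [ɣ].
/o/ — between /ɡ/ and /ɡ/, before a voiced consonant — surfaces as [oː] (rule 1).
/ɡ/ meets the environment for rule 2 (immediately after a vowel) → [ɣ].
Rule 1 applies to /e/ (between /ɡ/ and /l/: before a voiced consonant) → [eː].
/l/ stays [l].
/v/ — not in any rule's target class → [v].
/e/ — between /v/ and /b/, before a voiced consonant — surfaces as [eː] (rule 1).
/b/ — between /e/ and /i/, immediately after a vowel — surfaces as [β] (rule 2).
/i/ — word-final; rule 1 does not apply here → [i].

[noːˈɣoːɣeːlveːβi]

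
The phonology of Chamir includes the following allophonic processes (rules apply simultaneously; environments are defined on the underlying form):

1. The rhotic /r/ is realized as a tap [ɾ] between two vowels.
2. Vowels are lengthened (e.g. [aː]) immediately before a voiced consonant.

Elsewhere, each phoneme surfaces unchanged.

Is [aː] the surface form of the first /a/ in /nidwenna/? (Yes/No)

No

/a/ (word-final) fails the environment for rule 2, so it stays [a].
The actual realization is [a], not [aː].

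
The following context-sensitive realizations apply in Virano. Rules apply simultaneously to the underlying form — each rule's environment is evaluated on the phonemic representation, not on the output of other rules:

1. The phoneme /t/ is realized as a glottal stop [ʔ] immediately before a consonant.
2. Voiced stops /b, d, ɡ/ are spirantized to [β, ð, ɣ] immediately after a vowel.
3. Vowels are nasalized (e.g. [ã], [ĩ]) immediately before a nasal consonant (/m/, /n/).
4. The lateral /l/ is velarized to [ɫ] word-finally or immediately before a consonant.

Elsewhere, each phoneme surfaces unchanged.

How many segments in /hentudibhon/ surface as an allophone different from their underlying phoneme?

Segments that undergo a rule: /e/ → [ẽ] (rule 3); /d/ → [ð] (rule 2); /b/ → [β] (rule 2); /o/ → [õ] (rule 3).
All other segments surface unchanged.

4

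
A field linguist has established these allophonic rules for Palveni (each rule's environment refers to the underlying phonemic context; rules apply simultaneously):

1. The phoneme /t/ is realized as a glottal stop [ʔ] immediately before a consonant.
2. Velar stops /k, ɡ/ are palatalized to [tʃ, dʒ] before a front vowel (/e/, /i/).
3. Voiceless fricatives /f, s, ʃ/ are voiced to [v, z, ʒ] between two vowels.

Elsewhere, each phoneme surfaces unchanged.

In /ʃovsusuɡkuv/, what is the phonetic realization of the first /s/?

/s/ (between /v/ and /u/) is in the target of rule 3 but the environment (between two vowels) is not met → [s].

[s]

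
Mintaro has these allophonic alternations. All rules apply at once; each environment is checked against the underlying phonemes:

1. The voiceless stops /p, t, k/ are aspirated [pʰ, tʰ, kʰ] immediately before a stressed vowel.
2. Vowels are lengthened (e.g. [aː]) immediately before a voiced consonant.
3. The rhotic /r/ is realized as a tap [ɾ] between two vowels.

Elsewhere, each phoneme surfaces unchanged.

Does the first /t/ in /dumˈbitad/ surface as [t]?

Yes

/t/ (between /i/ and /a/) is in the target of rule 1 but the environment (immediately before a stressed vowel) is not met → [t].
The actual realization is [t], which matches [t].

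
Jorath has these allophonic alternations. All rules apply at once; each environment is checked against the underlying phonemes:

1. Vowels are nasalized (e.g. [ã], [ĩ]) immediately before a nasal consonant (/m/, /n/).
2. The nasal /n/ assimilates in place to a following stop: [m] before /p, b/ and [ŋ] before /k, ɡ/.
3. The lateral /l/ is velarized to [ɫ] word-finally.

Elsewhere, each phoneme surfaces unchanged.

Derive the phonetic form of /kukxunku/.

/u/ — between /k/ and /k/; rule 1 does not apply here → [u].
Rule 1 applies to /u/ (between /x/ and /n/: before a nasal consonant) → [ũ].
/n/ — between /u/ and /k/, before a labial or velar stop — surfaces as [ŋ] (rule 2).
/u/ (word-final) is in the target of rule 1 but the environment (before a nasal consonant) is not met → [u].

[kukxũŋku]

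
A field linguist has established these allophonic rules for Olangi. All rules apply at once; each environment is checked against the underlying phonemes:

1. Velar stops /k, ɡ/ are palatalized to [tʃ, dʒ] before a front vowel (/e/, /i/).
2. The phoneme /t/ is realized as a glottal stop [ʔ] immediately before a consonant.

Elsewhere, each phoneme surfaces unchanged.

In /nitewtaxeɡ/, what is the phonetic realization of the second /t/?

[t]

/t/ (between /w/ and /a/) fails the environment for rule 2, so it stays [t].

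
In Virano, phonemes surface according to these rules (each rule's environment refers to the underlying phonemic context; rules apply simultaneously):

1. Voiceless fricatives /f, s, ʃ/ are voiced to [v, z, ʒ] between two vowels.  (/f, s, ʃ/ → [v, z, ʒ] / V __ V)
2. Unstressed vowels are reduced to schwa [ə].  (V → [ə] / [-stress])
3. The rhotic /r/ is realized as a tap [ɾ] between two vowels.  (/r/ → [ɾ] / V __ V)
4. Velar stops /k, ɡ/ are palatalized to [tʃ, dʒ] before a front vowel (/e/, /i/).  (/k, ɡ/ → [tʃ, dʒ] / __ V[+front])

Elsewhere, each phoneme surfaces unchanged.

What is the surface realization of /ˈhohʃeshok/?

/o/ (between /h/ and /h/) fails the environment for rule 2, so it stays [o].
/ʃ/ — between /h/ and /e/; rule 1 does not apply here → [ʃ].
/e/ (between /ʃ/ and /s/): in an unstressed syllable, so rule 2 applies → [ə].
/s/ (between /e/ and /h/) fails the environment for rule 1, so it stays [s].
/o/ — between /h/ and /k/, in an unstressed syllable — surfaces as [ə] (rule 2).
/k/ (word-final) is in the target of rule 4 but the environment (before a front vowel) is not met → [k].

[ˈhohʃəshək]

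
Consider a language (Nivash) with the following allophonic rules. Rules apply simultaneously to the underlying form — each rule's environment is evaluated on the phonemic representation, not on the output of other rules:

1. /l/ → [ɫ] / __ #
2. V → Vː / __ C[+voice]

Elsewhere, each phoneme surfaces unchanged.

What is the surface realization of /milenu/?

[miːleːnu]

/m/ stays [m].
/i/ meets the environment for rule 2 (before a voiced consonant) → [iː].
/l/ (between /i/ and /e/) is in the target of rule 1 but the environment (word-finally) is not met → [l].
/e/ — between /l/ and /n/, before a voiced consonant — surfaces as [eː] (rule 2).
/n/ stays [n].
/u/ (word-final) is in the target of rule 2 but the environment (before a voiced consonant) is not met → [u].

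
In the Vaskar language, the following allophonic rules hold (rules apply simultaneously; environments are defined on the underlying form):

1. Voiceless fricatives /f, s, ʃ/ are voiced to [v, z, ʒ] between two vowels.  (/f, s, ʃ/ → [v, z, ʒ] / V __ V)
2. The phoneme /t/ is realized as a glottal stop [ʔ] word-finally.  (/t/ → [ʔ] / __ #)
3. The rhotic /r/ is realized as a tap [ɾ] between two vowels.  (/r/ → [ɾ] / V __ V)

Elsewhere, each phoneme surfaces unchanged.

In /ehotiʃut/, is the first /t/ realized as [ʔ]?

/t/ (between /o/ and /i/): rule 2 targets it, but not word-finally → unchanged [t].
The actual realization is [t], not [ʔ].

No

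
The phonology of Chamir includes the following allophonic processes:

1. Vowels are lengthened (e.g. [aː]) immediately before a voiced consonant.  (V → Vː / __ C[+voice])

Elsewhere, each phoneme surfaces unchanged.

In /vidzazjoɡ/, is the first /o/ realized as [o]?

No

/o/ meets the environment for rule 1 (before a voiced consonant) → [oː].
The actual realization is [oː], not [o].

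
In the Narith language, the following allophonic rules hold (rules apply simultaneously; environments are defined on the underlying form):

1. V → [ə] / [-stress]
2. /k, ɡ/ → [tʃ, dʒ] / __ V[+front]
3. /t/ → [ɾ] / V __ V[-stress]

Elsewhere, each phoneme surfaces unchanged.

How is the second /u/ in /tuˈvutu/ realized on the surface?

/u/ (between /v/ and /t/) fails the environment for rule 1, so it stays [u].

[u]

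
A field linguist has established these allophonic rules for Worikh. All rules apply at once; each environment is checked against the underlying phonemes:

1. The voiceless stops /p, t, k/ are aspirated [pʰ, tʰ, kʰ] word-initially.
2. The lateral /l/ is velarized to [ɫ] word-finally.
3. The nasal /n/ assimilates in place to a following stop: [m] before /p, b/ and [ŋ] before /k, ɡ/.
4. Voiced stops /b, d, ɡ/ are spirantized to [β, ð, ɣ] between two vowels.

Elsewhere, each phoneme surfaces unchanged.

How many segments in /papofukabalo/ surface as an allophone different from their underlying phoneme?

Segments that undergo a rule: /p/ → [pʰ] (rule 1); /b/ → [β] (rule 4).
All other segments surface unchanged.

2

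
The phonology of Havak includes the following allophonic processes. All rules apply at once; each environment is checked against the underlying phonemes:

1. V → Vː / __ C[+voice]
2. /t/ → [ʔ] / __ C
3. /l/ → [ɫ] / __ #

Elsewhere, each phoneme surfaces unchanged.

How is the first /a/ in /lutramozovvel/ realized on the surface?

/a/ — between /r/ and /m/, before a voiced consonant — surfaces as [aː] (rule 1).

[aː]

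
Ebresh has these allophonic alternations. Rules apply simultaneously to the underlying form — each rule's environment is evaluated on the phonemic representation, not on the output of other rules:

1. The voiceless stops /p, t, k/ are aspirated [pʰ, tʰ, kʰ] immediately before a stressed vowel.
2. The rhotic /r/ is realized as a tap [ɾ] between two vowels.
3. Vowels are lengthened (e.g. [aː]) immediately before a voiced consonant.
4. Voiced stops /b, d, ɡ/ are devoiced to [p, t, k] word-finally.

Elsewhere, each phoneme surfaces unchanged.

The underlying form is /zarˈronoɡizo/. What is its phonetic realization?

/a/ — between /z/ and /r/, before a voiced consonant — surfaces as [aː] (rule 3).
/r/ (between /a/ and /r/): rule 2 targets it, but not between two vowels → unchanged [r].
/r/ (between /r/ and /o/): rule 2 targets it, but not between two vowels → unchanged [r].
/o/ (between /r/ and /n/): before a voiced consonant, so rule 3 applies → [oː].
/o/ — between /n/ and /ɡ/, before a voiced consonant — surfaces as [oː] (rule 3).
/ɡ/ (between /o/ and /i/) fails the environment for rule 4, so it stays [ɡ].
/i/ (between /ɡ/ and /z/): before a voiced consonant, so rule 3 applies → [iː].
/o/ — word-final; rule 3 does not apply here → [o].

[zaːrˈroːnoːɡiːzo]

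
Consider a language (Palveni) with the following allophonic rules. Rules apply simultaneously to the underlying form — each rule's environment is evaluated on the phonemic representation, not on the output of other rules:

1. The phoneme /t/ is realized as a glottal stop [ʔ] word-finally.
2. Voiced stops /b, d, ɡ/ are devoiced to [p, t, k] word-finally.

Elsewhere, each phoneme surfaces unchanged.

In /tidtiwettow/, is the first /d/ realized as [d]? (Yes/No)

Yes

/d/ (between /i/ and /t/) fails the environment for rule 2, so it stays [d].
The actual realization is [d], which matches [d].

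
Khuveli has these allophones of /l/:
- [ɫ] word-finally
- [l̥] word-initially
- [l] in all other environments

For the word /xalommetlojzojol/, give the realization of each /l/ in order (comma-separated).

Occurrence 1 (position 3): no conditioning environment matches → elsewhere allophone [l].
Occurrence 2 (position 9): no conditioning environment matches → elsewhere allophone [l].
Occurrence 3 (position 16): word-finally → [ɫ].

[l], [l], [ɫ]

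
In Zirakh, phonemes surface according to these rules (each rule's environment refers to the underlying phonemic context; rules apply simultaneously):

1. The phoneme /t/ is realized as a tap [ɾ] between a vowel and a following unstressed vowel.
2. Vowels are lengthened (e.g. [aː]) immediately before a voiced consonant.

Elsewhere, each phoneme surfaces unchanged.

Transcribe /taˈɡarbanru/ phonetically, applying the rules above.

[taːˈɡaːrbaːnru]

/t/ — word-initial; rule 1 does not apply here → [t].
/a/ (between /t/ and /ɡ/): before a voiced consonant, so rule 2 applies → [aː].
/a/ meets the environment for rule 2 (before a voiced consonant) → [aː].
Rule 2 applies to /a/ (between /b/ and /n/: before a voiced consonant) → [aː].
/u/ — word-final; rule 2 does not apply here → [u].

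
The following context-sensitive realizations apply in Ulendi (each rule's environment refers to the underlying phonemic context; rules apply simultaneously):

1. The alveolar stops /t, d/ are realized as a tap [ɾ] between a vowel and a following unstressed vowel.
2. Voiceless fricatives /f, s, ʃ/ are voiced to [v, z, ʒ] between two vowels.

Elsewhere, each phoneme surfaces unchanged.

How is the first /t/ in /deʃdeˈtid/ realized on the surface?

[t]

/t/ (between /e/ and /i/) is in the target of rule 1 but the environment (between a vowel and a following unstressed vowel) is not met → [t].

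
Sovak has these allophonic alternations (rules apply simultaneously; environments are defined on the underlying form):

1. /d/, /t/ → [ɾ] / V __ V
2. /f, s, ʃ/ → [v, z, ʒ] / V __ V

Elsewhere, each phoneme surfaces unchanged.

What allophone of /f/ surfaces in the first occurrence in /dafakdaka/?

/f/ meets the environment for rule 2 (between two vowels) → [v].

[v]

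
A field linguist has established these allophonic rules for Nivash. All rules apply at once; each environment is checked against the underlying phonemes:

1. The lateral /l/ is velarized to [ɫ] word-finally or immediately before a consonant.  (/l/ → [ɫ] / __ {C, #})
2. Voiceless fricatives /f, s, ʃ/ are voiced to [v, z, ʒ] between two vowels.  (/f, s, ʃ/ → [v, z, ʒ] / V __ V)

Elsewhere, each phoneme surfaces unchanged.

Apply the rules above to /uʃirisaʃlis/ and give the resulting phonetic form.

[uʒirizaʃlis]

/u/ (word-initial): no rule targets it → [u].
/ʃ/ (between /u/ and /i/) occurs between two vowels → [ʒ] by rule 2.
/i/ — not in any rule's target class → [i].
/r/ stays [r].
/i/ (between /r/ and /s/): no rule targets it → [i].
Rule 2 applies to /s/ (between /i/ and /a/: between two vowels) → [z].
/a/ stays [a].
/ʃ/ (between /a/ and /l/): rule 2 targets it, but not between two vowels → unchanged [ʃ].
/l/ (between /ʃ/ and /i/): rule 1 targets it, but not word-finally or immediately before a consonant → unchanged [l].
/i/ stays [i].
/s/ (word-final) fails the environment for rule 2, so it stays [s].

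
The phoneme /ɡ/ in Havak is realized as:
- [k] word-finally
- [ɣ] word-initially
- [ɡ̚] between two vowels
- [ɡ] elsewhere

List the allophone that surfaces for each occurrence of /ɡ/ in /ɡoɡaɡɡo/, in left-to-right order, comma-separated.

Occurrence 1 (position 1): word-initially → [ɣ].
Occurrence 2 (position 3): between two vowels → [ɡ̚].
Occurrence 3 (position 5): no conditioning environment matches → elsewhere allophone [ɡ].
Occurrence 4 (position 6): no conditioning environment matches → elsewhere allophone [ɡ].

[ɣ], [ɡ̚], [ɡ], [ɡ]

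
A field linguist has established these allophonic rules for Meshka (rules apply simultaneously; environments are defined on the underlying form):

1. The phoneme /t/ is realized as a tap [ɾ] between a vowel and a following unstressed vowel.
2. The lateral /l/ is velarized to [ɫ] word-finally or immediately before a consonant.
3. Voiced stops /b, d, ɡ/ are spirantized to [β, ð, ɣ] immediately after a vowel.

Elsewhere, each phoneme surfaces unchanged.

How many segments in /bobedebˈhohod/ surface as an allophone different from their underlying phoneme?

Segments that undergo a rule: /b/ → [β] (rule 3); /d/ → [ð] (rule 3); /b/ → [β] (rule 3); /d/ → [ð] (rule 3).
All other segments surface unchanged.

4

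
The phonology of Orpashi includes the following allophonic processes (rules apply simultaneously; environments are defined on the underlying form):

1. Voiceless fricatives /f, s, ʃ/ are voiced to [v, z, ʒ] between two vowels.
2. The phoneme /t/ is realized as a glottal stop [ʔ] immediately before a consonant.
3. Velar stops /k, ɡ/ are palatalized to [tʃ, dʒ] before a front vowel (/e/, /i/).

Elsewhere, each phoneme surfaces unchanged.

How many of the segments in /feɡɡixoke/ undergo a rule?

Segments that undergo a rule: /ɡ/ → [dʒ] (rule 3); /k/ → [tʃ] (rule 3).
All other segments surface unchanged.

2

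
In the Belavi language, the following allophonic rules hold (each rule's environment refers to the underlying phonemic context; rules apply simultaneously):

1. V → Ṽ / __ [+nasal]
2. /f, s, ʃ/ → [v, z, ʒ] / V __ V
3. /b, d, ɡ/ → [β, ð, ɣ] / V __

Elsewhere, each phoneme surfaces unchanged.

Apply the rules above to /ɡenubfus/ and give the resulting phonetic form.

[ɡẽnuβfus]

/ɡ/ (word-initial) is in the target of rule 3 but the environment (immediately after a vowel) is not met → [ɡ].
/e/ (between /ɡ/ and /n/): before a nasal consonant, so rule 1 applies → [ẽ].
/n/ (between /e/ and /u/): no rule targets it → [n].
/u/ (between /n/ and /b/): rule 1 targets it, but not before a nasal consonant → unchanged [u].
/b/ meets the environment for rule 3 (immediately after a vowel) → [β].
/f/ (between /b/ and /u/) is in the target of rule 2 but the environment (between two vowels) is not met → [f].
/u/ (between /f/ and /s/): rule 1 targets it, but not before a nasal consonant → unchanged [u].
/s/ — word-final; rule 2 does not apply here → [s].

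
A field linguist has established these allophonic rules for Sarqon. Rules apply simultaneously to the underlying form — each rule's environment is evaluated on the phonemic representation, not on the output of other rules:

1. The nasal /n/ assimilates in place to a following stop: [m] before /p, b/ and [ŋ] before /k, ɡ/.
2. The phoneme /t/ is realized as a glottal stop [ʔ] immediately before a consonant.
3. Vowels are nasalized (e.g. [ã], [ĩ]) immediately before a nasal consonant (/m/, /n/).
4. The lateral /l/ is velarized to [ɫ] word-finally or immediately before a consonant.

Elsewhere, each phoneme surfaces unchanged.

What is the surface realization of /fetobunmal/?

[fetobũnmaɫ]

/f/ stays [f].
/e/ — between /f/ and /t/; rule 3 does not apply here → [e].
/t/ (between /e/ and /o/): rule 2 targets it, but not immediately before a consonant → unchanged [t].
/o/ (between /t/ and /b/) fails the environment for rule 3, so it stays [o].
/b/ stays [b].
/u/ meets the environment for rule 3 (before a nasal consonant) → [ũ].
/n/ (between /u/ and /m/) fails the environment for rule 1, so it stays [n].
/m/ — not in any rule's target class → [m].
/a/ (between /m/ and /l/): rule 3 targets it, but not before a nasal consonant → unchanged [a].
Rule 4 applies to /l/ (word-final: word-finally or immediately before a consonant) → [ɫ].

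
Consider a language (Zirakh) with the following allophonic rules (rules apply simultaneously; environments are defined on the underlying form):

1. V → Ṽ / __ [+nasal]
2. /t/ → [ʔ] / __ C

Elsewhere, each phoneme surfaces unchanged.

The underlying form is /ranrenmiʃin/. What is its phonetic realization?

[rãnrẽnmiʃĩn]

/r/ (word-initial): no rule targets it → [r].
/a/ meets the environment for rule 1 (before a nasal consonant) → [ã].
/n/ (between /a/ and /r/): no rule targets it → [n].
/r/ (between /n/ and /e/) is unaffected → [r].
/e/ (between /r/ and /n/): before a nasal consonant, so rule 1 applies → [ẽ].
/n/ stays [n].
/m/ (between /n/ and /i/) is unaffected → [m].
/i/ (between /m/ and /ʃ/) fails the environment for rule 1, so it stays [i].
/ʃ/ stays [ʃ].
/i/ (between /ʃ/ and /n/) occurs before a nasal consonant → [ĩ] by rule 1.
/n/ (word-final) is unaffected → [n].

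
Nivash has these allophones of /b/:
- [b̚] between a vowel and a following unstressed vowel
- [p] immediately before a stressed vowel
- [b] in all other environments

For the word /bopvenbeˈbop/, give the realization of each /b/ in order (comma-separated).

[b], [b], [p]

Occurrence 1 (position 1): no conditioning environment matches → elsewhere allophone [b].
Occurrence 2 (position 7): no conditioning environment matches → elsewhere allophone [b].
Occurrence 3 (position 9): immediately before a stressed vowel → [p].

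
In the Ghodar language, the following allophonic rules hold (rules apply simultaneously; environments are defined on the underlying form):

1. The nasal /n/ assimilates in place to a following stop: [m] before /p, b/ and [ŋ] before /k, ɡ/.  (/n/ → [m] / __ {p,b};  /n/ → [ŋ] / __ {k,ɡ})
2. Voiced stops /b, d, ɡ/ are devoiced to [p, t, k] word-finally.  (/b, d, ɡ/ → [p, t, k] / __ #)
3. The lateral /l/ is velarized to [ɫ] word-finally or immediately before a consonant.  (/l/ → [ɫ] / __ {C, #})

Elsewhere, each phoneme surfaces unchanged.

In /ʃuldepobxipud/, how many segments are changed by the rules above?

Segments that undergo a rule: /l/ → [ɫ] (rule 3); /d/ → [t] (rule 2).
All other segments surface unchanged.

2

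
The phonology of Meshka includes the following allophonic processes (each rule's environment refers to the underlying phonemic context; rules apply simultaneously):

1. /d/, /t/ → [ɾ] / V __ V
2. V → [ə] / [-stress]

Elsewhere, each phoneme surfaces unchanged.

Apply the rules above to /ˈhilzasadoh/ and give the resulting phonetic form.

/i/ (between /h/ and /l/): rule 2 targets it, but not in an unstressed syllable → unchanged [i].
/a/ (between /z/ and /s/) occurs in an unstressed syllable → [ə] by rule 2.
/a/ — between /s/ and /d/, in an unstressed syllable — surfaces as [ə] (rule 2).
/d/ — between /a/ and /o/, between two vowels — surfaces as [ɾ] (rule 1).
Rule 2 applies to /o/ (between /d/ and /h/: in an unstressed syllable) → [ə].

[ˈhilzəsəɾəh]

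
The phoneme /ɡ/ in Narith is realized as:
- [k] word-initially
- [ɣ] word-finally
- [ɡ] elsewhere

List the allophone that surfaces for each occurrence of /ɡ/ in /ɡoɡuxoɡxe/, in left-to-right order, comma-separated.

Occurrence 1 (position 1): word-initially → [k].
Occurrence 2 (position 3): no conditioning environment matches → elsewhere allophone [ɡ].
Occurrence 3 (position 7): no conditioning environment matches → elsewhere allophone [ɡ].

[k], [ɡ], [ɡ]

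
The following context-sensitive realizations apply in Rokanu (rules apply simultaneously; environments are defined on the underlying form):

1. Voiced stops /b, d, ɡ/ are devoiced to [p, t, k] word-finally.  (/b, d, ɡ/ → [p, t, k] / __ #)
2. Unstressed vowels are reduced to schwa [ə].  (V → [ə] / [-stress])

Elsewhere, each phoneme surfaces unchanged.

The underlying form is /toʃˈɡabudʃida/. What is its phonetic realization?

[təʃˈɡabədʃədə]

/t/ — not in any rule's target class → [t].
/o/ (between /t/ and /ʃ/) occurs in an unstressed syllable → [ə] by rule 2.
/ʃ/ stays [ʃ].
/ɡ/ — between /ʃ/ and /a/; rule 1 does not apply here → [ɡ].
/a/ (between /ɡ/ and /b/) fails the environment for rule 2, so it stays [a].
/b/ (between /a/ and /u/): rule 1 targets it, but not word-finally → unchanged [b].
/u/ — between /b/ and /d/, in an unstressed syllable — surfaces as [ə] (rule 2).
/d/ (between /u/ and /ʃ/) is in the target of rule 1 but the environment (word-finally) is not met → [d].
/ʃ/ stays [ʃ].
/i/ — between /ʃ/ and /d/, in an unstressed syllable — surfaces as [ə] (rule 2).
/d/ — between /i/ and /a/; rule 1 does not apply here → [d].
/a/ (word-final): in an unstressed syllable, so rule 2 applies → [ə].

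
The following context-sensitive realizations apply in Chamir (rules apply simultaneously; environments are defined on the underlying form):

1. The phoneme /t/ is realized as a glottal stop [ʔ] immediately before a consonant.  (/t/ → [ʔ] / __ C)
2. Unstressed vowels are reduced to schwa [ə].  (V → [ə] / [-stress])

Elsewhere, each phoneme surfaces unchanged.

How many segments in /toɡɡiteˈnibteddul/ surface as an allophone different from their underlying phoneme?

5

Segments that undergo a rule: /o/ → [ə] (rule 2); /i/ → [ə] (rule 2); /e/ → [ə] (rule 2); /e/ → [ə] (rule 2); /u/ → [ə] (rule 2).
All other segments surface unchanged.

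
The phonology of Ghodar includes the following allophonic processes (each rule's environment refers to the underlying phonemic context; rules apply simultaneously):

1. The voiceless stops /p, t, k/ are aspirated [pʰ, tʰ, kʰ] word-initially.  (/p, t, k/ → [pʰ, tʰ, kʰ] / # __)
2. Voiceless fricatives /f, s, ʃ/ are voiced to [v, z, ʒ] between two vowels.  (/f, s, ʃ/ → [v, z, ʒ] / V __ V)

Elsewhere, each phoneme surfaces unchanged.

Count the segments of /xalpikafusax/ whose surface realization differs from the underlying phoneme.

2

Segments that undergo a rule: /f/ → [v] (rule 2); /s/ → [z] (rule 2).
All other segments surface unchanged.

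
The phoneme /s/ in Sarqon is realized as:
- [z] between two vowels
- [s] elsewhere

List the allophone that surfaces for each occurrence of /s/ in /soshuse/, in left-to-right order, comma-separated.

Occurrence 1 (position 1): no conditioning environment matches → elsewhere allophone [s].
Occurrence 2 (position 3): no conditioning environment matches → elsewhere allophone [s].
Occurrence 3 (position 6): between two vowels → [z].

[s], [s], [z]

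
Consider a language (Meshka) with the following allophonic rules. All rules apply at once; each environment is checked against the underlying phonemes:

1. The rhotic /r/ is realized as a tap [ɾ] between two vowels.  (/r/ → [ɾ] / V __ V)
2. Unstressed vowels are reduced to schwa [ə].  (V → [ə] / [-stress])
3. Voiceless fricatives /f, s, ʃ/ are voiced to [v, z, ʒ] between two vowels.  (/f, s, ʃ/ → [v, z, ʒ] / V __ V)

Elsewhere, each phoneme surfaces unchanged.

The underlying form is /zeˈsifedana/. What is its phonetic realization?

/z/ — not in any rule's target class → [z].
/e/ (between /z/ and /s/): in an unstressed syllable, so rule 2 applies → [ə].
/s/ (between /e/ and /i/) occurs between two vowels → [z] by rule 3.
/i/ — between /s/ and /f/; rule 2 does not apply here → [i].
Rule 3 applies to /f/ (between /i/ and /e/: between two vowels) → [v].
Rule 2 applies to /e/ (between /f/ and /d/: in an unstressed syllable) → [ə].
/d/ — not in any rule's target class → [d].
/a/ (between /d/ and /n/): in an unstressed syllable, so rule 2 applies → [ə].
/n/ (between /a/ and /a/): no rule targets it → [n].
/a/ (word-final) occurs in an unstressed syllable → [ə] by rule 2.

[zəˈzivədənə]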